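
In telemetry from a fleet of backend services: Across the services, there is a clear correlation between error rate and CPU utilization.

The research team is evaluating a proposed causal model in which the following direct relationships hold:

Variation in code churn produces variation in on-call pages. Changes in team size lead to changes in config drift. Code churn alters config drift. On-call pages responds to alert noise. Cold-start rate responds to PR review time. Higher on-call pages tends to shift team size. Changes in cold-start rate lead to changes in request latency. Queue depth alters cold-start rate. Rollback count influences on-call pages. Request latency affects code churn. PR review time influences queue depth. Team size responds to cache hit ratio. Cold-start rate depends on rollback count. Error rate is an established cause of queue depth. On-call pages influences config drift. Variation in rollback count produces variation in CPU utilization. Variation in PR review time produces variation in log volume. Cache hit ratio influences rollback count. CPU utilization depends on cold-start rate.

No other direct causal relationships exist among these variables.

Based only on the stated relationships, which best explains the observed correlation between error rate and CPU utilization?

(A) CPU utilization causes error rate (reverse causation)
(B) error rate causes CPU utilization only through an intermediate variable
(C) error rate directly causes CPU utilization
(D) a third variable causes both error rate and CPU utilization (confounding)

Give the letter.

B

Error rate reaches CPU utilization through error rate → queue depth → cold-start rate → CPU utilization — an indirect causal chain with no direct error rate → CPU utilization link. No variable causes both error rate and CPU utilization, so confounding is ruled out; the effect is mediated.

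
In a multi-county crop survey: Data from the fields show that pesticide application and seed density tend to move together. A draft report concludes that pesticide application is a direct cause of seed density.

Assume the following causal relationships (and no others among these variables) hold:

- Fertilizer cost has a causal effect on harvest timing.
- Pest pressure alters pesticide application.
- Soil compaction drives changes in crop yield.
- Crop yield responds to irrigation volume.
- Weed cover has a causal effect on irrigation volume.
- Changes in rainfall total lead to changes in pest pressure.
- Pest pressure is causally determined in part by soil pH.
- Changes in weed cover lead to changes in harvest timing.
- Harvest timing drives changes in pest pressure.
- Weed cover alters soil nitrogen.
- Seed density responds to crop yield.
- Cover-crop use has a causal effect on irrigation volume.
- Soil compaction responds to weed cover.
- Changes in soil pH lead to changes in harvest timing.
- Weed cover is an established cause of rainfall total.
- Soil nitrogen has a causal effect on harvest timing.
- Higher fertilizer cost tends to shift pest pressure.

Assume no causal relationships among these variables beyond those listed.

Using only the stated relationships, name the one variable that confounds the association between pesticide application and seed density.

weed cover

Weed cover has a causal path to pesticide application (weed cover → harvest timing → pest pressure → pesticide application) and a separate causal path to seed density (weed cover → soil compaction → crop yield → seed density), so it is a common cause of both.
No stated relationship gives pesticide application a causal route to seed density, so the correlation is explained by the shared upstream cause rather than a direct effect.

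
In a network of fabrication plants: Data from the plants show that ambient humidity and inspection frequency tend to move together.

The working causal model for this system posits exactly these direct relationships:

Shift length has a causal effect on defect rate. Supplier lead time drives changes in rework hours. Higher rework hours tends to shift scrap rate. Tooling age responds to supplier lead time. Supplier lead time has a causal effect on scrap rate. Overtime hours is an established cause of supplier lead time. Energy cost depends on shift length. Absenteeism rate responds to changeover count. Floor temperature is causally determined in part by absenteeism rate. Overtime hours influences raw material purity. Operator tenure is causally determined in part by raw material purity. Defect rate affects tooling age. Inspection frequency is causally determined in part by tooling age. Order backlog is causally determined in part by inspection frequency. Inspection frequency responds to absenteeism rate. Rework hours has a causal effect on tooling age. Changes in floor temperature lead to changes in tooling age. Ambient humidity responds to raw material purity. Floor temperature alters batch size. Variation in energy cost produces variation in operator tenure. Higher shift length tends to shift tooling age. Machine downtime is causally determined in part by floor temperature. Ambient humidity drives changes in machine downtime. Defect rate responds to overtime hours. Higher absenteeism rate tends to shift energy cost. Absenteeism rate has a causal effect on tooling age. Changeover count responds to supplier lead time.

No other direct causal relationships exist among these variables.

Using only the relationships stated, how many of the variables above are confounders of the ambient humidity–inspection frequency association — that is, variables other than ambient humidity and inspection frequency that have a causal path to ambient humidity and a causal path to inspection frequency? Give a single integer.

1

The common causes are: overtime hours (to ambient humidity via overtime hours → raw material purity → ambient humidity; to inspection frequency via overtime hours → defect rate → tooling age → inspection frequency).
Every other variable lacks a causal path to at least one of ambient humidity and inspection frequency.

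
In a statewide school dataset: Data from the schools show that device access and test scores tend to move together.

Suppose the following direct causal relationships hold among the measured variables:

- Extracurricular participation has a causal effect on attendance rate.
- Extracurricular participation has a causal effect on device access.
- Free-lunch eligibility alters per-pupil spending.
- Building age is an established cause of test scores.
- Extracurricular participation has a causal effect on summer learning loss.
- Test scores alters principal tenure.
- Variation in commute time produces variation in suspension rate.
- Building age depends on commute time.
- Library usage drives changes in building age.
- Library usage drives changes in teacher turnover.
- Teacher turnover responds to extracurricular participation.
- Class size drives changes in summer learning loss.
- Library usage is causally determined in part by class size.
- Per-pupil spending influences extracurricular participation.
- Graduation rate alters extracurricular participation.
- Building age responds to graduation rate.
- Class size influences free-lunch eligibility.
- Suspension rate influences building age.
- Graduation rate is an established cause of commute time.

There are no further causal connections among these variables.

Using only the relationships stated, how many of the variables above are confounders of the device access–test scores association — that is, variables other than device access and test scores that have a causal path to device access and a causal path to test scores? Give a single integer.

2

The common causes are: class size (to device access via class size → free-lunch eligibility → per-pupil spending → extracurricular participation → device access; to test scores via class size → library usage → building age → test scores); graduation rate (to device access via graduation rate → extracurricular participation → device access; to test scores via graduation rate → building age → test scores).
Every other variable lacks a causal path to at least one of device access and test scores.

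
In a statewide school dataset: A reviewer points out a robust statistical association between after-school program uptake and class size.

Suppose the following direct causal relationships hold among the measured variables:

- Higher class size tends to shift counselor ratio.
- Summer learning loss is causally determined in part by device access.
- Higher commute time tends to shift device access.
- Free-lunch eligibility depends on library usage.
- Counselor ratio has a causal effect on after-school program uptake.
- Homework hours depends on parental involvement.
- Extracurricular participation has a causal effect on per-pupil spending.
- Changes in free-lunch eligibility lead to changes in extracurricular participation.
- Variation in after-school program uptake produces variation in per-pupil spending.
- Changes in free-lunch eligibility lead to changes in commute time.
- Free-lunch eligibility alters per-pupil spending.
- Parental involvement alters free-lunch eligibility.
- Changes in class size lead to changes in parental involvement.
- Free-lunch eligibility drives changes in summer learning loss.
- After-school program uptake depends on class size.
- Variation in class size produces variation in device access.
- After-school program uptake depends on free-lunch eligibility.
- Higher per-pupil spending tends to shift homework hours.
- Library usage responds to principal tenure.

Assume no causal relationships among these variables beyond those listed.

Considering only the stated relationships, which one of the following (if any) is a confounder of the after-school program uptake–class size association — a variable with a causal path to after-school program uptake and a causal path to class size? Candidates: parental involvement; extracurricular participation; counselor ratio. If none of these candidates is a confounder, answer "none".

None of the listed candidates has causal paths to both after-school program uptake and class size in the stated relationships, so none is a common cause.

none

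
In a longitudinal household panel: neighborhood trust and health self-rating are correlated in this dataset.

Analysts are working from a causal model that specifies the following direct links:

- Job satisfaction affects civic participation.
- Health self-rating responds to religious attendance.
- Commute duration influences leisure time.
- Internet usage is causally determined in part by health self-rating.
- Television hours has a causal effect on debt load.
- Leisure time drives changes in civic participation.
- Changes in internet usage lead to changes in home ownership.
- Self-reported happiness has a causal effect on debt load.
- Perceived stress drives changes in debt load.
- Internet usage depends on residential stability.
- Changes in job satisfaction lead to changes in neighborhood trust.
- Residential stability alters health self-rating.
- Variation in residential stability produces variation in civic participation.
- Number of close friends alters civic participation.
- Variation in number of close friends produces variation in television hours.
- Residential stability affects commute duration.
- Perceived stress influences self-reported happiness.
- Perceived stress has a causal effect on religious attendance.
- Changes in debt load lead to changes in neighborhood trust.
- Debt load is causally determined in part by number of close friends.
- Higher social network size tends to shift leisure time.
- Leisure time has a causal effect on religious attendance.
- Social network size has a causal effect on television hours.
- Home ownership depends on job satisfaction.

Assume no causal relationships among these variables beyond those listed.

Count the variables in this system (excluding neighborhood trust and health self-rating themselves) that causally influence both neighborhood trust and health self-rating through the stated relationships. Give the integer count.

The common causes are: perceived stress (to neighborhood trust via perceived stress → debt load → neighborhood trust; to health self-rating via perceived stress → religious attendance → health self-rating); social network size (to neighborhood trust via social network size → television hours → debt load → neighborhood trust; to health self-rating via social network size → leisure time → religious attendance → health self-rating).
Every other variable lacks a causal path to at least one of neighborhood trust and health self-rating.

2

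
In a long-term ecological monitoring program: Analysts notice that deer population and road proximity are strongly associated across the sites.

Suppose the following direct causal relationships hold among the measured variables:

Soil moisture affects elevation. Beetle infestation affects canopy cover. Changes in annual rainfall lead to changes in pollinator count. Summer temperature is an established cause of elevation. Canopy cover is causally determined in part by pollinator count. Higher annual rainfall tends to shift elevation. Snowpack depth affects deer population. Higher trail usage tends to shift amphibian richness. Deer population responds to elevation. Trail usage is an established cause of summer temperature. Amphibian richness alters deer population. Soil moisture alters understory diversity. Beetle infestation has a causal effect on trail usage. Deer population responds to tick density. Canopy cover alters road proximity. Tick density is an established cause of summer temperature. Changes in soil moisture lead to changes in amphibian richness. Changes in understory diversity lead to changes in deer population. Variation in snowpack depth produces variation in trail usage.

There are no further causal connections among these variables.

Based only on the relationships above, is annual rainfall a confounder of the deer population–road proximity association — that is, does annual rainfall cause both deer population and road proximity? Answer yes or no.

Annual rainfall has a causal path to deer population (annual rainfall → elevation → deer population) and to road proximity (annual rainfall → pollinator count → canopy cover → road proximity), so it is a common cause of both — a confounder.

yes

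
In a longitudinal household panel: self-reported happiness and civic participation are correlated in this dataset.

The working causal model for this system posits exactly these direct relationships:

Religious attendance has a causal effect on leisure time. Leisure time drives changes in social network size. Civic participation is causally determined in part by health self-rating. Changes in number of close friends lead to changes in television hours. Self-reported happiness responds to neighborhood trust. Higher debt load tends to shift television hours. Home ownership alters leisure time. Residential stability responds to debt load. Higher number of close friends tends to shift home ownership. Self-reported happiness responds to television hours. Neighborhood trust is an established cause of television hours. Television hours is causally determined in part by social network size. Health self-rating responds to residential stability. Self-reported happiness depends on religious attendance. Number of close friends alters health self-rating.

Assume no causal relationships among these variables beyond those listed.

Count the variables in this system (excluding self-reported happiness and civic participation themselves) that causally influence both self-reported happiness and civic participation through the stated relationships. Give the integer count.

The common causes are: debt load (to self-reported happiness via debt load → television hours → self-reported happiness; to civic participation via debt load → residential stability → health self-rating → civic participation); number of close friends (to self-reported happiness via number of close friends → television hours → self-reported happiness; to civic participation via number of close friends → health self-rating → civic participation).
Every other variable lacks a causal path to at least one of self-reported happiness and civic participation.

2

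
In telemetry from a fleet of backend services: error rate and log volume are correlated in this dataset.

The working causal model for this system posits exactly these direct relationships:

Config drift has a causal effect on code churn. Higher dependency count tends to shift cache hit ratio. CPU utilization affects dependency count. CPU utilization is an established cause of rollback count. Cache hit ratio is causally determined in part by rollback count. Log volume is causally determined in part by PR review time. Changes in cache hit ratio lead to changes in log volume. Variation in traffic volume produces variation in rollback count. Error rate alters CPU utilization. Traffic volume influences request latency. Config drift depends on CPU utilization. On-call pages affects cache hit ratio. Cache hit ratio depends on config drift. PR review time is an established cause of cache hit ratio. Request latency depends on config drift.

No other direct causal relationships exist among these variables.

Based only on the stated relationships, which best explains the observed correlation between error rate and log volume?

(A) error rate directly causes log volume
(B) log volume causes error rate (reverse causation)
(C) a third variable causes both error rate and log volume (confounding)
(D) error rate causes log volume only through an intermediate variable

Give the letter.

D

Error rate reaches log volume through error rate → CPU utilization → config drift → cache hit ratio → log volume — an indirect causal chain with no direct error rate → log volume link. No variable causes both error rate and log volume, so confounding is ruled out; the effect is mediated.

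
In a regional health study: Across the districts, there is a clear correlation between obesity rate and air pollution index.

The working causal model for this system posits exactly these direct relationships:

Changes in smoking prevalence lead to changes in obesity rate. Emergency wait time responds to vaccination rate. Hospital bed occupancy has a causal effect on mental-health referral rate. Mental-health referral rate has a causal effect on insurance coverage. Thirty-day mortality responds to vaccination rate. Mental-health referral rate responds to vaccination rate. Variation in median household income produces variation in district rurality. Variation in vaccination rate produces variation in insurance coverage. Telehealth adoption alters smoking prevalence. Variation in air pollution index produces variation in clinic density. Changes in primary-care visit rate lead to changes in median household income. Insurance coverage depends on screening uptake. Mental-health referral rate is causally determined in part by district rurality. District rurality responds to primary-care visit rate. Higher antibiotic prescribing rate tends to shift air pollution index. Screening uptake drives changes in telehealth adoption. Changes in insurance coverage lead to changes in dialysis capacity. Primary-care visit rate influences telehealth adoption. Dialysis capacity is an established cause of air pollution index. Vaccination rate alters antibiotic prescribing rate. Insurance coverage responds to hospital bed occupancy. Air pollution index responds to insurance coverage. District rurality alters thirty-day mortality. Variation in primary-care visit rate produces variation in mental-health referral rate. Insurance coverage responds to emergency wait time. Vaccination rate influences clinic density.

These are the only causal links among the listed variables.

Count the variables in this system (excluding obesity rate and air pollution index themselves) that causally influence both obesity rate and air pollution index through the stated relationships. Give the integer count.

The common causes are: primary-care visit rate (to obesity rate via primary-care visit rate → telehealth adoption → smoking prevalence → obesity rate; to air pollution index via primary-care visit rate → mental-health referral rate → insurance coverage → air pollution index); screening uptake (to obesity rate via screening uptake → telehealth adoption → smoking prevalence → obesity rate; to air pollution index via screening uptake → insurance coverage → air pollution index).
Every other variable lacks a causal path to at least one of obesity rate and air pollution index.

2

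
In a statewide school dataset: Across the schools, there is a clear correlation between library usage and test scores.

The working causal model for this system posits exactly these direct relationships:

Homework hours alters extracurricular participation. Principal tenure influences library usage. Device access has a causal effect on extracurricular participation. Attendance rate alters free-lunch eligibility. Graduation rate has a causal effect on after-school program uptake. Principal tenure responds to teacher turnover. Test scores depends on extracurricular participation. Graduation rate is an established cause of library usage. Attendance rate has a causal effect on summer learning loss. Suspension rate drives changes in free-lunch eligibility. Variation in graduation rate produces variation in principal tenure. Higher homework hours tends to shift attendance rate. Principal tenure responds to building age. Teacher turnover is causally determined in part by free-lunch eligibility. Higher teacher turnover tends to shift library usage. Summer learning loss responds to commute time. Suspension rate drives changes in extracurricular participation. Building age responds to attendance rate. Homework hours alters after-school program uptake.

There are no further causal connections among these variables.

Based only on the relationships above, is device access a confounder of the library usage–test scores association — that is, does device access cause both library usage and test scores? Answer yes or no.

no

Device access has no stated causal path to library usage. A confounder must cause both variables, so device access does not qualify.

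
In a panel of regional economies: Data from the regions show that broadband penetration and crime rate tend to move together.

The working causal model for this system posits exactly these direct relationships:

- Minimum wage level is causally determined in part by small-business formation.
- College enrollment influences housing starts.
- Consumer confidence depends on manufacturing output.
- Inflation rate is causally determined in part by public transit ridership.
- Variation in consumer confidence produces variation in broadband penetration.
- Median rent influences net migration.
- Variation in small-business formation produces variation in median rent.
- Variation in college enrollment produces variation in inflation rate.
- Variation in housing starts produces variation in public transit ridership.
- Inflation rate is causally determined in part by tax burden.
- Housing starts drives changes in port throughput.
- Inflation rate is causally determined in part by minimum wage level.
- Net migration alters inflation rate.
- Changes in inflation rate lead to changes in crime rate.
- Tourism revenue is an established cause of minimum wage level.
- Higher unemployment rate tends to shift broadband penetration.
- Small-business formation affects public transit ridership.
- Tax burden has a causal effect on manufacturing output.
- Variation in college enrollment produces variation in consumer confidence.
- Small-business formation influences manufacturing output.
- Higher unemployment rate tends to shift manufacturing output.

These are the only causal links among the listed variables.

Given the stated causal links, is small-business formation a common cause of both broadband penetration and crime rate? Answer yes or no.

Small-business formation has a causal path to broadband penetration (small-business formation → manufacturing output → consumer confidence → broadband penetration) and to crime rate (small-business formation → minimum wage level → inflation rate → crime rate), so it is a common cause of both — a confounder.

yes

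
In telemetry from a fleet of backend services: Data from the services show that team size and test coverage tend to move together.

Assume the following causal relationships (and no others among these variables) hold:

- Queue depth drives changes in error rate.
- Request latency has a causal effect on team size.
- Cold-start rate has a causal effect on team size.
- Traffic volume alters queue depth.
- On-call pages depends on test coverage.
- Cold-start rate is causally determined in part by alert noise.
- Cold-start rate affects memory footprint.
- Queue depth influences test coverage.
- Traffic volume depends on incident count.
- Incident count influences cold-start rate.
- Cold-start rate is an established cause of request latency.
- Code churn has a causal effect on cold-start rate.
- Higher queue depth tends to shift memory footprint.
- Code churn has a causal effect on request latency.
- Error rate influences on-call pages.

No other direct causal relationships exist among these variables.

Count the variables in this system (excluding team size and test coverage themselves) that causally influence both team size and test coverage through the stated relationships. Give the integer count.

1

The common causes are: incident count (to team size via incident count → cold-start rate → team size; to test coverage via incident count → traffic volume → queue depth → test coverage).
Every other variable lacks a causal path to at least one of team size and test coverage.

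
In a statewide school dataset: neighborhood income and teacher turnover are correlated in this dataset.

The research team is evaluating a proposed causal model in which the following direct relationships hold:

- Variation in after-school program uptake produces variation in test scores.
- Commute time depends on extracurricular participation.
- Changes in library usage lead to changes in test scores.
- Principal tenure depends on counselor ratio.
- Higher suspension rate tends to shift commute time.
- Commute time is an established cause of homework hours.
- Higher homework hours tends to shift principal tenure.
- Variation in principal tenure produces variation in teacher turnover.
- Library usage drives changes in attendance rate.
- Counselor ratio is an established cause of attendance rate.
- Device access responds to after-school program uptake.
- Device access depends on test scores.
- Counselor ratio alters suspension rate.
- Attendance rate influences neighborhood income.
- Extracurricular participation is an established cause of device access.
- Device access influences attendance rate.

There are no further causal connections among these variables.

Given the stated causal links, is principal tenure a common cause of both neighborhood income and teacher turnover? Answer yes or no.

no

Principal tenure has no stated causal path to neighborhood income. A confounder must cause both variables, so principal tenure does not qualify.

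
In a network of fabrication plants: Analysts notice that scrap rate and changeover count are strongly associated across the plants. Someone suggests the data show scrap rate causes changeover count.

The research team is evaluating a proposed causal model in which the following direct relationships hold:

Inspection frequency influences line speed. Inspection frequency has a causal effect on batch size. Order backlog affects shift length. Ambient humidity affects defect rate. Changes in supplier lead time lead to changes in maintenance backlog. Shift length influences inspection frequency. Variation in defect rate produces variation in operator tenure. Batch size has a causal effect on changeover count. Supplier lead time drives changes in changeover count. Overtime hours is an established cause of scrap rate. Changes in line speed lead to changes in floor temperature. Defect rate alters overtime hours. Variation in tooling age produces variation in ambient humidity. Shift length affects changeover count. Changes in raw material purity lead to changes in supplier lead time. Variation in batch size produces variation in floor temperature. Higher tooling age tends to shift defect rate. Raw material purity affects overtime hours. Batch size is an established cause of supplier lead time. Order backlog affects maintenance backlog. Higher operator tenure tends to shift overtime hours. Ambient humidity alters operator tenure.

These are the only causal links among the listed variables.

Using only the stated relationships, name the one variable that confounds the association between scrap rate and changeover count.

raw material purity

Raw material purity has a causal path to scrap rate (raw material purity → overtime hours → scrap rate) and a separate causal path to changeover count (raw material purity → supplier lead time → changeover count), so it is a common cause of both.
No stated relationship gives scrap rate a causal route to changeover count, so the correlation is explained by the shared upstream cause rather than a direct effect.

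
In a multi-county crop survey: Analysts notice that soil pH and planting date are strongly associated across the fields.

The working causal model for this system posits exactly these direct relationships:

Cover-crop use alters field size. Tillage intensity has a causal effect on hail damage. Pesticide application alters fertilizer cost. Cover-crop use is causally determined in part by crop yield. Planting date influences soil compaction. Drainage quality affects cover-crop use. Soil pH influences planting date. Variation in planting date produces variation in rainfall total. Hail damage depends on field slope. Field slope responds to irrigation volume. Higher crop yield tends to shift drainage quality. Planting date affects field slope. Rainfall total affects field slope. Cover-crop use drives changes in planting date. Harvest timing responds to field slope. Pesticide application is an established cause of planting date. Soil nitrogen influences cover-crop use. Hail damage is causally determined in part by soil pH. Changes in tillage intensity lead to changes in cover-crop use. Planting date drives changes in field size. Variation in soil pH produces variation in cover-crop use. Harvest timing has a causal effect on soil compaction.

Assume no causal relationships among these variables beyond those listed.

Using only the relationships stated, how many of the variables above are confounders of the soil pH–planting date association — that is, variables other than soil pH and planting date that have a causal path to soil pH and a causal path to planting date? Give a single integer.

No listed variable has a causal path to both soil pH and planting date, so there are no common causes.

0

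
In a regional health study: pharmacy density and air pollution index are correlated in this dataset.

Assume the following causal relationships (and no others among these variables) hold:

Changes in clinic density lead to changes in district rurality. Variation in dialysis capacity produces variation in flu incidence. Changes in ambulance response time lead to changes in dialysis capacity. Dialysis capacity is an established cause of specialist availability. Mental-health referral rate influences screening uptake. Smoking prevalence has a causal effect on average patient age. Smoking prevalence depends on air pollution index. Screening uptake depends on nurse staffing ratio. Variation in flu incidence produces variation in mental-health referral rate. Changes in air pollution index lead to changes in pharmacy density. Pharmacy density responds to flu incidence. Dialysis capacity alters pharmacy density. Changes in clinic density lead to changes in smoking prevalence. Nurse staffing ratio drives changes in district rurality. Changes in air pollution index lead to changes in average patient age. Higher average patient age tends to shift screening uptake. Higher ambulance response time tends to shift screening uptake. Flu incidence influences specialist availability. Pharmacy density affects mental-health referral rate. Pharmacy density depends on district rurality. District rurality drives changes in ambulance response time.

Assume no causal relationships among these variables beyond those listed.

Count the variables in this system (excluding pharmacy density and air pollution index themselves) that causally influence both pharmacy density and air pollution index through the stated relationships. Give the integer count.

No listed variable has a causal path to both pharmacy density and air pollution index, so there are no common causes.

0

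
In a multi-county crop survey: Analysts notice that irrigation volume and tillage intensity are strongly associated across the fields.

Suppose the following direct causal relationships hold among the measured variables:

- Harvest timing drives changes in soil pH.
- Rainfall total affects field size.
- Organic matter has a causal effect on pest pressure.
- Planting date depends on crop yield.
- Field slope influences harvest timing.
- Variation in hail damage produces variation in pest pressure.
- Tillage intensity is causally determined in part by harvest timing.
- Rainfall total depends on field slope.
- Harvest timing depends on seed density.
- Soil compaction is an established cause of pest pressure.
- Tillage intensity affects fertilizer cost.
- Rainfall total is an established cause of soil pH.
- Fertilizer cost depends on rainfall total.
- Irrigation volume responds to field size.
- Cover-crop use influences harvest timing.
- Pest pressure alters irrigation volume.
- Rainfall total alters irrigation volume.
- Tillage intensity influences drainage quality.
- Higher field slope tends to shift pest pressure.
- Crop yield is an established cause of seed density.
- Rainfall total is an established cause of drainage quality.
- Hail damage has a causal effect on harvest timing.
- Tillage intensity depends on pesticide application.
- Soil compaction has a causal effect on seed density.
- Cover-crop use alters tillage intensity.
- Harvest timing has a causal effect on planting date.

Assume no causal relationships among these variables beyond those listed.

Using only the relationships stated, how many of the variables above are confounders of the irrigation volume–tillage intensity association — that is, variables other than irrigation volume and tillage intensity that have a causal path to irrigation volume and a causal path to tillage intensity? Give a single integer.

3

The common causes are: field slope (to irrigation volume via field slope → pest pressure → irrigation volume; to tillage intensity via field slope → harvest timing → tillage intensity); hail damage (to irrigation volume via hail damage → pest pressure → irrigation volume; to tillage intensity via hail damage → harvest timing → tillage intensity); soil compaction (to irrigation volume via soil compaction → pest pressure → irrigation volume; to tillage intensity via soil compaction → seed density → harvest timing → tillage intensity).
Every other variable lacks a causal path to at least one of irrigation volume and tillage intensity.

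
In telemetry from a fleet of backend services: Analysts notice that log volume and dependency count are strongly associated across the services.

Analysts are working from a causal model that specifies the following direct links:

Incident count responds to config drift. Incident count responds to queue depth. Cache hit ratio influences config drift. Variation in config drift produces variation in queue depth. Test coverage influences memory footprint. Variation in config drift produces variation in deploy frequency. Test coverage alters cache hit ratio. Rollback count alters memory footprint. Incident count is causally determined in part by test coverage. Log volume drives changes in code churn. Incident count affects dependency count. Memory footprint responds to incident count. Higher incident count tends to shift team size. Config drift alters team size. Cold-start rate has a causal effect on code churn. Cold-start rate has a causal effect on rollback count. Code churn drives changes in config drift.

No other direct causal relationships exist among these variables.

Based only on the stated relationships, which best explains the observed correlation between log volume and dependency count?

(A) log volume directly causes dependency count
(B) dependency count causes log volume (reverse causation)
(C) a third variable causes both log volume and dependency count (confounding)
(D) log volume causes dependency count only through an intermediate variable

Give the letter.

Log volume reaches dependency count through log volume → code churn → config drift → incident count → dependency count — an indirect causal chain with no direct log volume → dependency count link. No variable causes both log volume and dependency count, so confounding is ruled out; the effect is mediated.

D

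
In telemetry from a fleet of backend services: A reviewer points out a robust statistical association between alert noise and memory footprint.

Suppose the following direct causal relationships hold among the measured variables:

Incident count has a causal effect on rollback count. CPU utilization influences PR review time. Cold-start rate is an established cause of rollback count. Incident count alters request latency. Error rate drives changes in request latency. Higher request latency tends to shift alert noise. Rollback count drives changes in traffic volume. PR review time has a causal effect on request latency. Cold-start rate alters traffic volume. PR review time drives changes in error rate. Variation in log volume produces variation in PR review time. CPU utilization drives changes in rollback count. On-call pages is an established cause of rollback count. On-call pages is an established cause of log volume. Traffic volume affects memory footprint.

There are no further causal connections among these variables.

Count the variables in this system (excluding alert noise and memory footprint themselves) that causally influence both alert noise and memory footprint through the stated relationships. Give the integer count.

3

The common causes are: CPU utilization (to alert noise via CPU utilization → PR review time → request latency → alert noise; to memory footprint via CPU utilization → rollback count → traffic volume → memory footprint); incident count (to alert noise via incident count → request latency → alert noise; to memory footprint via incident count → rollback count → traffic volume → memory footprint); on-call pages (to alert noise via on-call pages → log volume → PR review time → request latency → alert noise; to memory footprint via on-call pages → rollback count → traffic volume → memory footprint).
Every other variable lacks a causal path to at least one of alert noise and memory footprint.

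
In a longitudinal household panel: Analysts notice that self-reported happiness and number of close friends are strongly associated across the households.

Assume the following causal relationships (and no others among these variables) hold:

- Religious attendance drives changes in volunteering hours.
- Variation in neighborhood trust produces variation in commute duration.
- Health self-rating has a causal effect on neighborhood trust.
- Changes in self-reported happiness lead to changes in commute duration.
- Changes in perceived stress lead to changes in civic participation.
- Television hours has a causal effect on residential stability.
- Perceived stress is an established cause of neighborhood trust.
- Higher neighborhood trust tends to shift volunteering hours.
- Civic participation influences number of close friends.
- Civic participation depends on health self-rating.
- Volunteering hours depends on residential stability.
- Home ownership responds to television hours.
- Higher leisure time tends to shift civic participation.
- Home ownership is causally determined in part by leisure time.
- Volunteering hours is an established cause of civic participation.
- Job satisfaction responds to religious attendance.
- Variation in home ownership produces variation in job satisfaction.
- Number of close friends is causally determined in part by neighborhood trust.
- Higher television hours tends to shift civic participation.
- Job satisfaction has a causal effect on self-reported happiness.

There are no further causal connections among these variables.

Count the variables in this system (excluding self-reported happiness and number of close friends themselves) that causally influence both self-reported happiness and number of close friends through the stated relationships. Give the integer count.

The common causes are: leisure time (to self-reported happiness via leisure time → home ownership → job satisfaction → self-reported happiness; to number of close friends via leisure time → civic participation → number of close friends); religious attendance (to self-reported happiness via religious attendance → job satisfaction → self-reported happiness; to number of close friends via religious attendance → volunteering hours → civic participation → number of close friends); television hours (to self-reported happiness via television hours → home ownership → job satisfaction → self-reported happiness; to number of close friends via television hours → civic participation → number of close friends).
Every other variable lacks a causal path to at least one of self-reported happiness and number of close friends.

3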